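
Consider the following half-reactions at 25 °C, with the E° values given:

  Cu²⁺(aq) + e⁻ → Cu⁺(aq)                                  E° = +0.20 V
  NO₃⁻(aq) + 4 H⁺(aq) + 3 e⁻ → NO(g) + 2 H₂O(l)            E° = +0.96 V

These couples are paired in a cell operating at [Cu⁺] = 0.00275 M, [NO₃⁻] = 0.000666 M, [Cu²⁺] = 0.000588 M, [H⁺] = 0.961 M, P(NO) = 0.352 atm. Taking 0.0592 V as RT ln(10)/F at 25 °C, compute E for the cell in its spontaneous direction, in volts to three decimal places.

+0.745 V

NO₃⁻/NO is the cathode (higher E°), Cu²⁺/Cu⁺ the anode: E°cell = +0.96 − (+0.20) = +0.76 V, n = 3.
Overall: NO₃⁻(aq) + 4 H⁺(aq) + 3 Cu⁺(aq) → NO(g) + 2 H₂O(l) + 3 Cu²⁺(aq)
Q = P(NO)·[Cu²⁺]^3 / ([NO₃⁻]·[H⁺]^4·[Cu⁺]^3); log Q = 0.782.
E = E° − (0.0592/n) log Q = +0.76 − (0.0592/3)(0.782) = +0.745 V.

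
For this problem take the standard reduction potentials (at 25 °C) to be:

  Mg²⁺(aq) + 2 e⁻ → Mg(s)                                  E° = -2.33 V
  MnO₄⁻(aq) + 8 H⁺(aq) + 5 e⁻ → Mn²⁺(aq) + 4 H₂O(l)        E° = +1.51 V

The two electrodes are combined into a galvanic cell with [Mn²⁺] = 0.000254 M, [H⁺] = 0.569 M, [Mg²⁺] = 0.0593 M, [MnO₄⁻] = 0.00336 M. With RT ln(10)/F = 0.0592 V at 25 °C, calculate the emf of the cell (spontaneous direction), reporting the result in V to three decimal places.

+3.866 V

MnO₄⁻/Mn²⁺ is the cathode (higher E°), Mg²⁺/Mg the anode: E°cell = +1.51 − (-2.33) = +3.84 V, n = 10.
Overall: 2 MnO₄⁻(aq) + 16 H⁺(aq) + 5 Mg(s) → 2 Mn²⁺(aq) + 8 H₂O(l) + 5 Mg²⁺(aq)
Q = [Mn²⁺]^2·[Mg²⁺]^5 / ([MnO₄⁻]^2·[H⁺]^16); log Q = -4.460.
E = E° − (0.0592/n) log Q = +3.84 − (0.0592/10)(-4.460) = +3.866 V.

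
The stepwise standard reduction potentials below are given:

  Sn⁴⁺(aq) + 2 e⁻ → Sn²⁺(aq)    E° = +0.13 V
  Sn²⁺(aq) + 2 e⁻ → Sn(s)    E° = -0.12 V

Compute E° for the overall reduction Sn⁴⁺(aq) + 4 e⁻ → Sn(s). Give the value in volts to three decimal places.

+0.005 V

Adding the free-energy changes (−nFE°) of the two steps gives −n₃FE°₃ = −n₁FE°₁ − n₂FE°₂.
E°₃ = (2×+0.13 + 2×-0.12) / 4 = (+0.020) / 4 = +0.005 V.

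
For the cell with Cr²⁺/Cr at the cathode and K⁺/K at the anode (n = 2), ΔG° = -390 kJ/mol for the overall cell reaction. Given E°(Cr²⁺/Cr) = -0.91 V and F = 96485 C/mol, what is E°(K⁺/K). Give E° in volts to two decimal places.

E°cell = −ΔG°/(nF) = −(-390×10³)/((2)(96485)) = +2.021 V.
Since Cr²⁺/Cr is the cathode and K⁺/K the anode, E°cell = E°(Cr²⁺/Cr) − E°(K⁺/K).
So E°(K⁺/K) = E°(Cr²⁺/Cr) − E°cell = (-0.91) − (+2.021) = -2.93 V.

-2.93 V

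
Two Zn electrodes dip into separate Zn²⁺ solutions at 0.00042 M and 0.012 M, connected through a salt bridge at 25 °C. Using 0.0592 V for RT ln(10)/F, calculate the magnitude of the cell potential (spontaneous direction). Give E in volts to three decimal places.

+0.043 V

For a concentration cell E°cell = 0. The 0.012 M side is the cathode (reduction is favoured where [Zn²⁺] is higher).
With n = 2, E = −(0.0592/2) log([Zn²⁺]ₐₙ/[Zn²⁺]꜀ₐₜ) = −(0.0592/2) log(0.00042/0.012) = −(0.0592/2)(-1.456) = +0.043 V.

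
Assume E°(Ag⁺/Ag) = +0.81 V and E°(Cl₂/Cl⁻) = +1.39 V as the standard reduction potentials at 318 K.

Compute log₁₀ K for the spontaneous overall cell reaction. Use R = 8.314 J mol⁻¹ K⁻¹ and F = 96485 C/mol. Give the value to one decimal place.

Cathode: Cl₂/Cl⁻; anode: Ag⁺/Ag. E°cell = (+1.39) − (+0.81) = +0.58 V, with n = 2.
ΔG° = −nFE° = −RT ln K, so ln K = nFE°/(RT) = (2)(96485)(+0.58) / ((8.314)(318)) = 42.333.
log₁₀ K = 42.333 / ln 10 = 18.4.

18.4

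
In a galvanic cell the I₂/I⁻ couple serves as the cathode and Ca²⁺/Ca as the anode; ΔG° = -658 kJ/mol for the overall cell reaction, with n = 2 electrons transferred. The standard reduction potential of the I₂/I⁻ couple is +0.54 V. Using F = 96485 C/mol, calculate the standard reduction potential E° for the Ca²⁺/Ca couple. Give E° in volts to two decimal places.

E°cell = −ΔG°/(nF) = −(-658×10³)/((2)(96485)) = +3.410 V.
Since I₂/I⁻ is the cathode and Ca²⁺/Ca the anode, E°cell = E°(I₂/I⁻) − E°(Ca²⁺/Ca).
So E°(Ca²⁺/Ca) = E°(I₂/I⁻) − E°cell = (+0.54) − (+3.410) = -2.87 V.

-2.87 V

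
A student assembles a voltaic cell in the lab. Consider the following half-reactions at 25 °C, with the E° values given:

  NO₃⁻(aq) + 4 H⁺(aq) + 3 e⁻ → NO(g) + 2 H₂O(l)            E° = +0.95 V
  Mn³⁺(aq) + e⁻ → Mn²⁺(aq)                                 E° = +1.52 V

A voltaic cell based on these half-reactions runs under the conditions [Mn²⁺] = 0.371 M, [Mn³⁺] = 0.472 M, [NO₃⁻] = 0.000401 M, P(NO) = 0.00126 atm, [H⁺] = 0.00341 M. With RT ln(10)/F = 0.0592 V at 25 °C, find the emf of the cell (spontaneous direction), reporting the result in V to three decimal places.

Mn³⁺/Mn²⁺ is the cathode (higher E°), NO₃⁻/NO the anode: E°cell = +1.52 − (+0.95) = +0.57 V, n = 3.
Overall: 3 Mn³⁺(aq) + NO(g) + 2 H₂O(l) → 3 Mn²⁺(aq) + NO₃⁻(aq) + 4 H⁺(aq)
Q = [Mn²⁺]^3·[NO₃⁻]·[H⁺]^4 / ([Mn³⁺]^3·P(NO)); log Q = -10.680.
E = E° − (0.0592/n) log Q = +0.57 − (0.0592/3)(-10.680) = +0.781 V.

+0.781 V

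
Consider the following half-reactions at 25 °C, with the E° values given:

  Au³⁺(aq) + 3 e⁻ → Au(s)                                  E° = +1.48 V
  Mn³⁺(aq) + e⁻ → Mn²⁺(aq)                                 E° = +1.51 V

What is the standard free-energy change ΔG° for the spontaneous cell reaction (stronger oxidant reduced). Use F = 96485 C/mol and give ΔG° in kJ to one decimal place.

-8.7 kJ

Mn³⁺/Mn²⁺ (E° = +1.51 V) is the cathode; Au³⁺/Au (E° = +1.48 V) is the anode, so E°cell = +0.03 V.
Balancing electrons gives n = 3 (lcm of 1 and 3).
ΔG° = −nFE° = −(3)(96485)(+0.03) = -8,684 J = -8.7 kJ.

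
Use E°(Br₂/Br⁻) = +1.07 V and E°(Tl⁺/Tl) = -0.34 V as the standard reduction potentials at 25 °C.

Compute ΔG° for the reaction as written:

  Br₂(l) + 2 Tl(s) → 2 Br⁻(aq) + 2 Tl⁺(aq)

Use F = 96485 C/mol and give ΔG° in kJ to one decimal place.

As written, Br₂/Br⁻ is reduced (cathode) and Tl⁺/Tl is oxidised (anode), so E°cell = (+1.07) − (-0.34) = +1.41 V.
Balancing electrons gives n = 2.
ΔG° = −nFE° = −(2)(96485)(+1.41) = -272,088 J = -272.1 kJ.

-272.1 kJ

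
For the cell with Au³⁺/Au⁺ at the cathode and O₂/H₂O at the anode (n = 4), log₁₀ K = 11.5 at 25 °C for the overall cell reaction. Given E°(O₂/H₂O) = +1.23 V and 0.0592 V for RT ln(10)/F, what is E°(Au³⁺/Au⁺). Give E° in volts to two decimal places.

+1.40 V

E°cell = (0.0592/n)·log K = (0.0592/4)(11.5) = +0.170 V.
Since Au³⁺/Au⁺ is the cathode and O₂/H₂O the anode, E°cell = E°(Au³⁺/Au⁺) − E°(O₂/H₂O).
So E°(Au³⁺/Au⁺) = E°cell + E°(O₂/H₂O) = +0.170 + (+1.23) = +1.40 V.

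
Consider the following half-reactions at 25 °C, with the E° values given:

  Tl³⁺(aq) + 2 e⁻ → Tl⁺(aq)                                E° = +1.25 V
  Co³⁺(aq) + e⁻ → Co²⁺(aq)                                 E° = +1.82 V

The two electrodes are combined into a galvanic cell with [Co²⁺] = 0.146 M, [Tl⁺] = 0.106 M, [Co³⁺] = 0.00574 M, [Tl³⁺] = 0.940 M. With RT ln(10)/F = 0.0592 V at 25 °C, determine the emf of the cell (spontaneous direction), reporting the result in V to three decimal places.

+0.459 V

Co³⁺/Co²⁺ is the cathode (higher E°), Tl³⁺/Tl⁺ the anode: E°cell = +1.82 − (+1.25) = +0.57 V, n = 2.
Overall: 2 Co³⁺(aq) + Tl⁺(aq) → 2 Co²⁺(aq) + Tl³⁺(aq)
Q = [Co²⁺]^2·[Tl³⁺] / ([Co³⁺]^2·[Tl⁺]); log Q = 3.759.
E = E° − (0.0592/n) log Q = +0.57 − (0.0592/2)(3.759) = +0.459 V.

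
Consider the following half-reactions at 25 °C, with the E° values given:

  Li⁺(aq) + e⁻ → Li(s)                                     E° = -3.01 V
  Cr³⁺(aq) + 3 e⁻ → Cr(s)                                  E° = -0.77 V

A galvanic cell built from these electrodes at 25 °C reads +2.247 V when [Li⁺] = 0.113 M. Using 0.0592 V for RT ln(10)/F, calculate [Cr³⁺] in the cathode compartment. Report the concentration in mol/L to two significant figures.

Cr³⁺/Cr is the cathode, Li⁺/Li the anode: E°cell = +2.24 V, n = 3.
Overall reaction: Cr³⁺(aq) + 3 Li(s) → Cr(s) + 3 Li⁺(aq); Q = [Li⁺]^3/[Cr³⁺]^1.
From E = E° − (0.0592/n) log Q: log Q = (E° − E)·n/0.0592 = (+2.24 − (+2.247))·3/0.0592 = -0.3547.
So 1·log[Cr³⁺] = 3·log(0.113) − log Q = -2.8408 − (-0.3547) = -2.4861; [Cr³⁺] = 10^(-2.4861) ≈ 0.0033 M.

0.0033 M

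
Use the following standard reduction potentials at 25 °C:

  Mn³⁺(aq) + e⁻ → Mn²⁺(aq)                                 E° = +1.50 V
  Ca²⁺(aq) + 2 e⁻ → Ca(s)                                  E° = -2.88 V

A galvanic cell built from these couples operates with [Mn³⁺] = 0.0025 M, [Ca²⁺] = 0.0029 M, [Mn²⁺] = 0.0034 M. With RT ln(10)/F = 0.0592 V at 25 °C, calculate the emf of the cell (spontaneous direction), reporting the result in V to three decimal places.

Mn³⁺/Mn²⁺ is the cathode (higher E°), Ca²⁺/Ca the anode: E°cell = +1.50 − (-2.88) = +4.38 V, n = 2.
Overall: 2 Mn³⁺(aq) + Ca(s) → 2 Mn²⁺(aq) + Ca²⁺(aq)
Q = [Mn²⁺]^2·[Ca²⁺] / ([Mn³⁺]^2); log Q = -2.271.
E = E° − (0.0592/n) log Q = +4.38 − (0.0592/2)(-2.271) = +4.447 V.

+4.447 V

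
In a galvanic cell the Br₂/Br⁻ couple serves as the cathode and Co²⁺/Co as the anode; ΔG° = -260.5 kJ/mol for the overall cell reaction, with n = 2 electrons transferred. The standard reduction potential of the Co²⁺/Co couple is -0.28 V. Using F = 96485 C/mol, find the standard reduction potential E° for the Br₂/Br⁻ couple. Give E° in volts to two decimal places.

E°cell = −ΔG°/(nF) = −(-260.5×10³)/((2)(96485)) = +1.350 V.
Since Br₂/Br⁻ is the cathode and Co²⁺/Co the anode, E°cell = E°(Br₂/Br⁻) − E°(Co²⁺/Co).
So E°(Br₂/Br⁻) = E°cell + E°(Co²⁺/Co) = +1.350 + (-0.28) = +1.07 V.

+1.07 V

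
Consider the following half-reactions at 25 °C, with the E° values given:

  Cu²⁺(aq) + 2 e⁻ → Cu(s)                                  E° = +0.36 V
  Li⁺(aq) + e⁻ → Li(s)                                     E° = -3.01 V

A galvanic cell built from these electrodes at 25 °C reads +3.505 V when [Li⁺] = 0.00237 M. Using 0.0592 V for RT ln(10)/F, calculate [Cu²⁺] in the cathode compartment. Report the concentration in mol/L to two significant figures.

0.20 M

Cu²⁺/Cu is the cathode, Li⁺/Li the anode: E°cell = +3.37 V, n = 2.
Overall reaction: Cu²⁺(aq) + 2 Li(s) → Cu(s) + 2 Li⁺(aq); Q = [Li⁺]^2/[Cu²⁺]^1.
From E = E° − (0.0592/n) log Q: log Q = (E° − E)·n/0.0592 = (+3.37 − (+3.505))·2/0.0592 = -4.5608.
So 1·log[Cu²⁺] = 2·log(0.00237) − log Q = -5.2505 − (-4.5608) = -0.6897; [Cu²⁺] = 10^(-0.6897) ≈ 0.20 M.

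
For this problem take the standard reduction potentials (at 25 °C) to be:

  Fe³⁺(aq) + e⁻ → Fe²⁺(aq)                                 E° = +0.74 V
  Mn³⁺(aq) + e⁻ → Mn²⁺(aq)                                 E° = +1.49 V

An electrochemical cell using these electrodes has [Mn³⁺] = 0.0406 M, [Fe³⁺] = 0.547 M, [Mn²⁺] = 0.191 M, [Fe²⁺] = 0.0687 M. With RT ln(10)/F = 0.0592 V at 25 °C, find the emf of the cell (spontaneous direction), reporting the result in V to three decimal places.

+0.657 V

Mn³⁺/Mn²⁺ is the cathode (higher E°), Fe³⁺/Fe²⁺ the anode: E°cell = +1.49 − (+0.74) = +0.75 V, n = 1.
Overall: Mn³⁺(aq) + Fe²⁺(aq) → Mn²⁺(aq) + Fe³⁺(aq)
Q = [Mn²⁺]·[Fe³⁺] / ([Mn³⁺]·[Fe²⁺]); log Q = 1.574.
E = E° − (0.0592/n) log Q = +0.75 − (0.0592/1)(1.574) = +0.657 V.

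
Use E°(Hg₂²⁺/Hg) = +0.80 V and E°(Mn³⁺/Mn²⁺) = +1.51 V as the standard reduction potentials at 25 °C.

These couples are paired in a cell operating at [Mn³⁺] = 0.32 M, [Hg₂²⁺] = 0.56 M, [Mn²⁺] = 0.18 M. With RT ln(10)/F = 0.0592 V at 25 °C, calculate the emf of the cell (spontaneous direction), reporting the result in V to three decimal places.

Mn³⁺/Mn²⁺ is the cathode (higher E°), Hg₂²⁺/Hg the anode: E°cell = +1.51 − (+0.80) = +0.71 V, n = 2.
Overall: 2 Mn³⁺(aq) + 2 Hg(l) → 2 Mn²⁺(aq) + Hg₂²⁺(aq)
Q = [Mn²⁺]^2·[Hg₂²⁺] / ([Mn³⁺]^2); log Q = -0.752.
E = E° − (0.0592/n) log Q = +0.71 − (0.0592/2)(-0.752) = +0.732 V.

+0.732 V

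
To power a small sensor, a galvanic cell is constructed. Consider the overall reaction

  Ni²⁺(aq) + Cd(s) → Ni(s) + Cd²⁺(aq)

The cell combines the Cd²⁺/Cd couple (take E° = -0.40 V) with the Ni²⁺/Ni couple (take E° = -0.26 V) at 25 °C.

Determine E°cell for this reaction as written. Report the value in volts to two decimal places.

The Ni²⁺/Ni couple has the higher reduction potential, so it is the cathode; Cd²⁺/Cd is oxidised at the anode.
E°cell = E°(cathode) − E°(anode) = (-0.26) − (-0.40) = +0.14 V.
Since E°cell > 0, the reaction is spontaneous under standard conditions.

+0.14 V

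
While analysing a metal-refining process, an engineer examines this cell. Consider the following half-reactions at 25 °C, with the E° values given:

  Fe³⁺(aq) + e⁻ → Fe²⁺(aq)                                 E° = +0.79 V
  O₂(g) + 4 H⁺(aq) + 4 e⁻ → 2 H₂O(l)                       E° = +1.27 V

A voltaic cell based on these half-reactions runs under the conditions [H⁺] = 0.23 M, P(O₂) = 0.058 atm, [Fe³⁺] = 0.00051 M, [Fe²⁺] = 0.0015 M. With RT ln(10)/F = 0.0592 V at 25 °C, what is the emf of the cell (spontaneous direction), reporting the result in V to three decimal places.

O₂/H₂O is the cathode (higher E°), Fe³⁺/Fe²⁺ the anode: E°cell = +1.27 − (+0.79) = +0.48 V, n = 4.
Overall: O₂(g) + 4 H⁺(aq) + 4 Fe²⁺(aq) → 2 H₂O(l) + 4 Fe³⁺(aq)
Q = [Fe³⁺]^4 / (P(O₂)·[H⁺]^4·[Fe²⁺]^4); log Q = 1.916.
E = E° − (0.0592/n) log Q = +0.48 − (0.0592/4)(1.916) = +0.452 V.

+0.452 V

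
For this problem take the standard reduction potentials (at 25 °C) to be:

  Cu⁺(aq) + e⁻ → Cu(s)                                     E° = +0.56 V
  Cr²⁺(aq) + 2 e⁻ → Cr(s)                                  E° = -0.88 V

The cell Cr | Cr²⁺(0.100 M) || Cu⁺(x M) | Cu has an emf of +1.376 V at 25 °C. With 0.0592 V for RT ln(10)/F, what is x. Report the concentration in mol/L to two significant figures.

Cu⁺/Cu is the cathode, Cr²⁺/Cr the anode: E°cell = +1.44 V, n = 2.
Overall reaction: 2 Cu⁺(aq) + Cr(s) → 2 Cu(s) + Cr²⁺(aq); Q = [Cr²⁺]^1/[Cu⁺]^2.
From E = E° − (0.0592/n) log Q: log Q = (E° − E)·n/0.0592 = (+1.44 − (+1.376))·2/0.0592 = 2.1622.
So 2·log[Cu⁺] = 1·log(0.1) − log Q = -1.0000 − (2.1622) = -3.1622; log[Cu⁺] = -3.1622 / 2 = -1.5811; [Cu⁺] = 10^(-1.5811) ≈ 0.026 M.

0.026 M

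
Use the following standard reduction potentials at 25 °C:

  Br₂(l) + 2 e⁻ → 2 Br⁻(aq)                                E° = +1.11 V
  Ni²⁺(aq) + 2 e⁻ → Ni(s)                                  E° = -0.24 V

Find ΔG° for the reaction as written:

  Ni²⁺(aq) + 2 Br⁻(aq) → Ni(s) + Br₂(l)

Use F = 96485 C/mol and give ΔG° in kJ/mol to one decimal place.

As written, Ni²⁺/Ni is reduced (cathode) and Br₂/Br⁻ is oxidised (anode), so E°cell = (-0.24) − (+1.11) = -1.35 V.
Balancing electrons gives n = 2.
ΔG° = −nFE° = −(2)(96485)(-1.35) = 260,510 J = +260.5 kJ/mol.

+260.5 kJ/mol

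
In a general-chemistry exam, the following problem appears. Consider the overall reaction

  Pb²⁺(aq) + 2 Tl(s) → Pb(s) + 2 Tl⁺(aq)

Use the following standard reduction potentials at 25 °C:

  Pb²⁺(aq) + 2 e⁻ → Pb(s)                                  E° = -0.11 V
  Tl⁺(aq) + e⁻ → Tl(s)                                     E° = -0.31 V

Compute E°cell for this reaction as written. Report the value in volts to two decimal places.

+0.20 V

The Pb²⁺/Pb couple has the higher reduction potential, so it is the cathode; Tl⁺/Tl is oxidised at the anode.
E°cell = E°(cathode) − E°(anode) = (-0.11) − (-0.31) = +0.20 V.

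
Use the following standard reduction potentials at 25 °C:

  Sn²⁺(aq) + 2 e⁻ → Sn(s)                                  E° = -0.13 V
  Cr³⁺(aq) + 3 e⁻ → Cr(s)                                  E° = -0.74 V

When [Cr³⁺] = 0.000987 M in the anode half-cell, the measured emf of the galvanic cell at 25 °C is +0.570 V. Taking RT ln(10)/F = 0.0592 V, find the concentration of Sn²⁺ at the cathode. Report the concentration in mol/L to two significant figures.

0.00044 M

Sn²⁺/Sn is the cathode, Cr³⁺/Cr the anode: E°cell = +0.61 V, n = 6.
Overall reaction: 3 Sn²⁺(aq) + 2 Cr(s) → 3 Sn(s) + 2 Cr³⁺(aq); Q = [Cr³⁺]^2/[Sn²⁺]^3.
From E = E° − (0.0592/n) log Q: log Q = (E° − E)·n/0.0592 = (+0.61 − (+0.570))·6/0.0592 = 4.0541.
So 3·log[Sn²⁺] = 2·log(0.000987) − log Q = -6.0114 − (4.0541) = -10.0655; log[Sn²⁺] = -10.0655 / 3 = -3.3552; [Sn²⁺] = 10^(-3.3552) ≈ 0.00044 M.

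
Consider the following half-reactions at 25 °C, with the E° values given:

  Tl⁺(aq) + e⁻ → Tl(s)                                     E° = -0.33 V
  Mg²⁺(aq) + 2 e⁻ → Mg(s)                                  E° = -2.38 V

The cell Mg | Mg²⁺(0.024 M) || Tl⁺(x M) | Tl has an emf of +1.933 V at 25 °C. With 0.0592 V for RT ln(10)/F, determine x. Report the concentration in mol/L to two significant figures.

Tl⁺/Tl is the cathode, Mg²⁺/Mg the anode: E°cell = +2.05 V, n = 2.
Overall reaction: 2 Tl⁺(aq) + Mg(s) → 2 Tl(s) + Mg²⁺(aq); Q = [Mg²⁺]^1/[Tl⁺]^2.
From E = E° − (0.0592/n) log Q: log Q = (E° − E)·n/0.0592 = (+2.05 − (+1.933))·2/0.0592 = 3.9527.
So 2·log[Tl⁺] = 1·log(0.024) − log Q = -1.6198 − (3.9527) = -5.5725; log[Tl⁺] = -5.5725 / 2 = -2.7862; [Tl⁺] = 10^(-2.7862) ≈ 0.0016 M.

0.0016 M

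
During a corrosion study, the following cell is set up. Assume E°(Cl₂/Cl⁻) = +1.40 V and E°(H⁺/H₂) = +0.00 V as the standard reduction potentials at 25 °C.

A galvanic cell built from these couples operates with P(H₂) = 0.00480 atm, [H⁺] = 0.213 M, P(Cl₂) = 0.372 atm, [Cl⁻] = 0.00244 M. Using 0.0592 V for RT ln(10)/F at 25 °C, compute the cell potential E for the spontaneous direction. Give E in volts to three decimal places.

+1.513 V

Cl₂/Cl⁻ is the cathode (higher E°), H⁺/H₂ the anode: E°cell = +1.40 − (+0.00) = +1.40 V, n = 2.
Overall: Cl₂(g) + H₂(g) → 2 Cl⁻(aq) + 2 H⁺(aq)
Q = [Cl⁻]^2·[H⁺]^2 / (P(Cl₂)·P(H₂)); log Q = -3.820.
E = E° − (0.0592/n) log Q = +1.40 − (0.0592/2)(-3.820) = +1.513 V.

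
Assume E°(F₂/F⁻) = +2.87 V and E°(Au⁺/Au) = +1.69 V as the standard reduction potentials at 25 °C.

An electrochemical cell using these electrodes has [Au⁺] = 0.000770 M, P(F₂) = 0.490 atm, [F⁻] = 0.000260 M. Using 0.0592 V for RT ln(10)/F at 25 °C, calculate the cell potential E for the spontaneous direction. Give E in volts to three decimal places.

F₂/F⁻ is the cathode (higher E°), Au⁺/Au the anode: E°cell = +2.87 − (+1.69) = +1.18 V, n = 2.
Overall: F₂(g) + 2 Au(s) → 2 F⁻(aq) + 2 Au⁺(aq)
Q = [F⁻]^2·[Au⁺]^2 / (P(F₂)); log Q = -13.087.
E = E° − (0.0592/n) log Q = +1.18 − (0.0592/2)(-13.087) = +1.567 V.

+1.567 V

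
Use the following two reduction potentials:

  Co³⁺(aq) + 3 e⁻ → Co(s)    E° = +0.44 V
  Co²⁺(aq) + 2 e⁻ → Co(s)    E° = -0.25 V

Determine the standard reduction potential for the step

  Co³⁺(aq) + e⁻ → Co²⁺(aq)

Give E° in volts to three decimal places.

Sequential free energies add, so n₃E°₃ = n₁E°₁ + n₂E°₂.
With n₃ = 3, and the known step contributing 2×(-0.25) V, the unknown satisfies 1·E° = 3×(+0.44) − 2×(-0.25) = +1.820.
E° = +1.820 / 1 = +1.820 V.

+1.820 V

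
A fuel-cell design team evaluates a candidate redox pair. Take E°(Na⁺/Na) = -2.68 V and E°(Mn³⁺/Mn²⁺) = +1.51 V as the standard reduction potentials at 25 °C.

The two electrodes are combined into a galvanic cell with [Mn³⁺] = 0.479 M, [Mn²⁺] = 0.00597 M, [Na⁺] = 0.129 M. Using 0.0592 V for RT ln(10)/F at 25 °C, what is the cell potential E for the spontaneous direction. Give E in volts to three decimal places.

Mn³⁺/Mn²⁺ is the cathode (higher E°), Na⁺/Na the anode: E°cell = +1.51 − (-2.68) = +4.19 V, n = 1.
Overall: Mn³⁺(aq) + Na(s) → Mn²⁺(aq) + Na⁺(aq)
Q = [Mn²⁺]·[Na⁺] / ([Mn³⁺]); log Q = -2.794.
E = E° − (0.0592/n) log Q = +4.19 − (0.0592/1)(-2.794) = +4.355 V.

+4.355 V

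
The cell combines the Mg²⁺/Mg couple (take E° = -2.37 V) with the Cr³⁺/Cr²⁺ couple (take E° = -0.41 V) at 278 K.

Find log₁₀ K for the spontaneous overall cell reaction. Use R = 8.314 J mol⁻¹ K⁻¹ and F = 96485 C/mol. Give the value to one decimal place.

Cathode: Cr³⁺/Cr²⁺; anode: Mg²⁺/Mg. E°cell = (-0.41) − (-2.37) = +1.96 V, with n = 2.
ΔG° = −nFE° = −RT ln K, so ln K = nFE°/(RT) = (2)(96485)(+1.96) / ((8.314)(278)) = 163.641.
log₁₀ K = 163.641 / ln 10 = 71.1.

71.1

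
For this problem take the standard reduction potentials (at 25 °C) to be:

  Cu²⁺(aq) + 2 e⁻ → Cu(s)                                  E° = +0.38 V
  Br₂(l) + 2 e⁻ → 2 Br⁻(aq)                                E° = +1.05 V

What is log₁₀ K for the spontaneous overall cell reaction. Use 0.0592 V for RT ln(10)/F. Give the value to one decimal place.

22.6

Cathode: Br₂/Br⁻; anode: Cu²⁺/Cu. E°cell = +0.67 V, n = 2.
log K = nE°cell / 0.0592 = (2)(+0.67) / 0.0592 = 22.6.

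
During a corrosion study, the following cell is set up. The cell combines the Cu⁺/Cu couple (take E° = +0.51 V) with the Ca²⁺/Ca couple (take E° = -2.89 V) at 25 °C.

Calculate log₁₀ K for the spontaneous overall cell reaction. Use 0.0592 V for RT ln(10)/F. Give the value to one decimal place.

Cathode: Cu⁺/Cu; anode: Ca²⁺/Ca. E°cell = +3.40 V, n = 2.
log K = nE°cell / 0.0592 = (2)(+3.40) / 0.0592 = 114.9.

114.9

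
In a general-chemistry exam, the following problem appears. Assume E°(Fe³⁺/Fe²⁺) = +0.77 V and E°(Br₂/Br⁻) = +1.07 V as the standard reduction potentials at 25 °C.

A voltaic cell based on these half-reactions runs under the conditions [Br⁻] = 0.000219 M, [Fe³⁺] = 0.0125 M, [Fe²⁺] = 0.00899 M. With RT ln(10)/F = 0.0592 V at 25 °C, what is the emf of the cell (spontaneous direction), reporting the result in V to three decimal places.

+0.508 V

Br₂/Br⁻ is the cathode (higher E°), Fe³⁺/Fe²⁺ the anode: E°cell = +1.07 − (+0.77) = +0.30 V, n = 2.
Overall: Br₂(l) + 2 Fe²⁺(aq) → 2 Br⁻(aq) + 2 Fe³⁺(aq)
Q = [Br⁻]^2·[Fe³⁺]^2 / ([Fe²⁺]^2); log Q = -7.033.
E = E° − (0.0592/n) log Q = +0.30 − (0.0592/2)(-7.033) = +0.508 V.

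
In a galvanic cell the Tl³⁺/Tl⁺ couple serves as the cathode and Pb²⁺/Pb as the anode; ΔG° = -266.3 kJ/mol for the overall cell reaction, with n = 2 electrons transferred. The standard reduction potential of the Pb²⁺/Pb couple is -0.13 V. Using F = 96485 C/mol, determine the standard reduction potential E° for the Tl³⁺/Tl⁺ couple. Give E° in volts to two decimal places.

E°cell = −ΔG°/(nF) = −(-266.3×10³)/((2)(96485)) = +1.380 V.
Since Tl³⁺/Tl⁺ is the cathode and Pb²⁺/Pb the anode, E°cell = E°(Tl³⁺/Tl⁺) − E°(Pb²⁺/Pb).
So E°(Tl³⁺/Tl⁺) = E°cell + E°(Pb²⁺/Pb) = +1.380 + (-0.13) = +1.25 V.

+1.25 V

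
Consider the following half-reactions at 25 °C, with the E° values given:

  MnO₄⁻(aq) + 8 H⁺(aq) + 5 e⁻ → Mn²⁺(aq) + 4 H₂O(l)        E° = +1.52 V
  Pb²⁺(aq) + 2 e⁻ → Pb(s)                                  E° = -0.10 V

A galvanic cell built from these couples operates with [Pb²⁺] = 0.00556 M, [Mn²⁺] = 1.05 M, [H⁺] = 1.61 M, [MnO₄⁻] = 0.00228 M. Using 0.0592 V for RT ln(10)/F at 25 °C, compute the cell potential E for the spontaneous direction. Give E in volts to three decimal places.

+1.675 V

MnO₄⁻/Mn²⁺ is the cathode (higher E°), Pb²⁺/Pb the anode: E°cell = +1.52 − (-0.10) = +1.62 V, n = 10.
Overall: 2 MnO₄⁻(aq) + 16 H⁺(aq) + 5 Pb(s) → 2 Mn²⁺(aq) + 8 H₂O(l) + 5 Pb²⁺(aq)
Q = [Mn²⁺]^2·[Pb²⁺]^5 / ([MnO₄⁻]^2·[H⁺]^16); log Q = -9.257.
E = E° − (0.0592/n) log Q = +1.62 − (0.0592/10)(-9.257) = +1.675 V.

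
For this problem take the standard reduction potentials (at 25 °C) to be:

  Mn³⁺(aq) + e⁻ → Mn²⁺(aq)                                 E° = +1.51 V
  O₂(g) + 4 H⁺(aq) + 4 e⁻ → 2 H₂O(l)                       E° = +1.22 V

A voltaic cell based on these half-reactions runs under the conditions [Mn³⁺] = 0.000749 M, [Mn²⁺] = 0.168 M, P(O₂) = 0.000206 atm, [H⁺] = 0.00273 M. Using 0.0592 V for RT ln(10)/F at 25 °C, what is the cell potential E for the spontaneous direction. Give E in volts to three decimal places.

+0.357 V

Mn³⁺/Mn²⁺ is the cathode (higher E°), O₂/H₂O the anode: E°cell = +1.51 − (+1.22) = +0.29 V, n = 4.
Overall: 4 Mn³⁺(aq) + 2 H₂O(l) → 4 Mn²⁺(aq) + O₂(g) + 4 H⁺(aq)
Q = [Mn²⁺]^4·P(O₂)·[H⁺]^4 / ([Mn³⁺]^4); log Q = -4.538.
E = E° − (0.0592/n) log Q = +0.29 − (0.0592/4)(-4.538) = +0.357 V.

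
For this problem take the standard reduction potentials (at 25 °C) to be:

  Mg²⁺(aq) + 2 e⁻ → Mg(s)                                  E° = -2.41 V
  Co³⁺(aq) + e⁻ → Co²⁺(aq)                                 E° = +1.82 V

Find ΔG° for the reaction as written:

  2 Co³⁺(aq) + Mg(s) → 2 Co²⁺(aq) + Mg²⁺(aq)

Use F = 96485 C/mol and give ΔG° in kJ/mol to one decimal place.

-816.3 kJ/mol

As written, Co³⁺/Co²⁺ is reduced (cathode) and Mg²⁺/Mg is oxidised (anode), so E°cell = (+1.82) − (-2.41) = +4.23 V.
Balancing electrons gives n = 2.
ΔG° = −nFE° = −(2)(96485)(+4.23) = -816,263 J = -816.3 kJ/mol.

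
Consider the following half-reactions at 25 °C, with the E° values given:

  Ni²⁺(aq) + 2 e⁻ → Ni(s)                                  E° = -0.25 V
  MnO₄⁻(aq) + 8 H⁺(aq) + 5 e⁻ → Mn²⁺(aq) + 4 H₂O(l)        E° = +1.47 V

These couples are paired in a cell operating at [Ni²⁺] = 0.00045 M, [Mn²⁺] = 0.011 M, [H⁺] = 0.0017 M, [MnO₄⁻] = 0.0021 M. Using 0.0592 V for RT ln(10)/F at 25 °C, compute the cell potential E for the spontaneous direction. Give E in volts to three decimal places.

MnO₄⁻/Mn²⁺ is the cathode (higher E°), Ni²⁺/Ni the anode: E°cell = +1.47 − (-0.25) = +1.72 V, n = 10.
Overall: 2 MnO₄⁻(aq) + 16 H⁺(aq) + 5 Ni(s) → 2 Mn²⁺(aq) + 8 H₂O(l) + 5 Ni²⁺(aq)
Q = [Mn²⁺]^2·[Ni²⁺]^5 / ([MnO₄⁻]^2·[H⁺]^16); log Q = 29.017.
E = E° − (0.0592/n) log Q = +1.72 − (0.0592/10)(29.017) = +1.548 V.

+1.548 V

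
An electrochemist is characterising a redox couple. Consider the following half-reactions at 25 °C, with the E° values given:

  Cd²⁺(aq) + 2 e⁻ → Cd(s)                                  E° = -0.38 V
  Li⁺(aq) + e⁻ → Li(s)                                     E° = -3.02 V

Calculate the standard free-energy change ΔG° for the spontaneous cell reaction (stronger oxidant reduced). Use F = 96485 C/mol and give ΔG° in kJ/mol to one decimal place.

Cd²⁺/Cd (E° = -0.38 V) is the cathode; Li⁺/Li (E° = -3.02 V) is the anode, so E°cell = +2.64 V.
Balancing electrons gives n = 2 (lcm of 2 and 1).
ΔG° = −nFE° = −(2)(96485)(+2.64) = -509,441 J = -509.4 kJ/mol.

-509.4 kJ/mol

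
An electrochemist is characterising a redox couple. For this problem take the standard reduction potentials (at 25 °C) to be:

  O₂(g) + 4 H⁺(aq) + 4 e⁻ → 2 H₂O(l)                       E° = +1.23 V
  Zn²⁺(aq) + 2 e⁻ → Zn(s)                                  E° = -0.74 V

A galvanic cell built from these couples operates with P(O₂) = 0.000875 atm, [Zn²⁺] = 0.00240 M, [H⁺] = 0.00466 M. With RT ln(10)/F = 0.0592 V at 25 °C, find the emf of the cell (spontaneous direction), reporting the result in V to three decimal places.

+1.864 V

O₂/H₂O is the cathode (higher E°), Zn²⁺/Zn the anode: E°cell = +1.23 − (-0.74) = +1.97 V, n = 4.
Overall: O₂(g) + 4 H⁺(aq) + 2 Zn(s) → 2 H₂O(l) + 2 Zn²⁺(aq)
Q = [Zn²⁺]^2 / (P(O₂)·[H⁺]^4); log Q = 7.145.
E = E° − (0.0592/n) log Q = +1.97 − (0.0592/4)(7.145) = +1.864 V.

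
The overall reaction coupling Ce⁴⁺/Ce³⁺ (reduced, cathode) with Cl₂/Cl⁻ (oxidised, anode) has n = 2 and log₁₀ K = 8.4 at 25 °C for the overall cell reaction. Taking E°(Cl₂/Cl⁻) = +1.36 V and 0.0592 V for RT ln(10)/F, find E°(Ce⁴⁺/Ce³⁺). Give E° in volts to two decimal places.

+1.61 V

E°cell = (0.0592/n)·log K = (0.0592/2)(8.4) = +0.249 V.
Since Ce⁴⁺/Ce³⁺ is the cathode and Cl₂/Cl⁻ the anode, E°cell = E°(Ce⁴⁺/Ce³⁺) − E°(Cl₂/Cl⁻).
So E°(Ce⁴⁺/Ce³⁺) = E°cell + E°(Cl₂/Cl⁻) = +0.249 + (+1.36) = +1.61 V.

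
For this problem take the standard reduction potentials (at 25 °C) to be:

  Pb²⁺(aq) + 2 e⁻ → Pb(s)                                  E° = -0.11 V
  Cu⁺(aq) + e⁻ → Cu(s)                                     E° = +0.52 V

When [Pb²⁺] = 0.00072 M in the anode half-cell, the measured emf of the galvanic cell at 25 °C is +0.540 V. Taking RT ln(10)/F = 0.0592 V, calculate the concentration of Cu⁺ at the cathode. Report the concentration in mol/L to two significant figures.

Cu⁺/Cu is the cathode, Pb²⁺/Pb the anode: E°cell = +0.63 V, n = 2.
Overall reaction: 2 Cu⁺(aq) + Pb(s) → 2 Cu(s) + Pb²⁺(aq); Q = [Pb²⁺]^1/[Cu⁺]^2.
From E = E° − (0.0592/n) log Q: log Q = (E° − E)·n/0.0592 = (+0.63 − (+0.540))·2/0.0592 = 3.0405.
So 2·log[Cu⁺] = 1·log(0.00072) − log Q = -3.1427 − (3.0405) = -6.1832; log[Cu⁺] = -6.1832 / 2 = -3.0916; [Cu⁺] = 10^(-3.0916) ≈ 0.00081 M.

0.00081 M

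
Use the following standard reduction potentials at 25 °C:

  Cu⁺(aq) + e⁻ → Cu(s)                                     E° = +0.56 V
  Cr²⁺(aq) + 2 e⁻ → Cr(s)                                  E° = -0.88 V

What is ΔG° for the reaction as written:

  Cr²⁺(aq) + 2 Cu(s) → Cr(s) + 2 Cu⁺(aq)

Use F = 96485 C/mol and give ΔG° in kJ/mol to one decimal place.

As written, Cr²⁺/Cr is reduced (cathode) and Cu⁺/Cu is oxidised (anode), so E°cell = (-0.88) − (+0.56) = -1.44 V.
Balancing electrons gives n = 2.
ΔG° = −nFE° = −(2)(96485)(-1.44) = 277,877 J = +277.9 kJ/mol.

+277.9 kJ/mol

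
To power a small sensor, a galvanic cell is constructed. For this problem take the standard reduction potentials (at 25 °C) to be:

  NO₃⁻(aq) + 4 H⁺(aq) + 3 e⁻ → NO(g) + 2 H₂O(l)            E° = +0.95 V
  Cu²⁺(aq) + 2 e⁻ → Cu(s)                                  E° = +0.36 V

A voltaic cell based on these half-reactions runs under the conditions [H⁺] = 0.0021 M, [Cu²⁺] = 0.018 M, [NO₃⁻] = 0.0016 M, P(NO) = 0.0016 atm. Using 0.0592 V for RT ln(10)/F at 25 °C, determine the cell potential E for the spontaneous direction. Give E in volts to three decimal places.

NO₃⁻/NO is the cathode (higher E°), Cu²⁺/Cu the anode: E°cell = +0.95 − (+0.36) = +0.59 V, n = 6.
Overall: 2 NO₃⁻(aq) + 8 H⁺(aq) + 3 Cu(s) → 2 NO(g) + 4 H₂O(l) + 3 Cu²⁺(aq)
Q = P(NO)^2·[Cu²⁺]^3 / ([NO₃⁻]^2·[H⁺]^8); log Q = 16.188.
E = E° − (0.0592/n) log Q = +0.59 − (0.0592/6)(16.188) = +0.430 V.

+0.430 V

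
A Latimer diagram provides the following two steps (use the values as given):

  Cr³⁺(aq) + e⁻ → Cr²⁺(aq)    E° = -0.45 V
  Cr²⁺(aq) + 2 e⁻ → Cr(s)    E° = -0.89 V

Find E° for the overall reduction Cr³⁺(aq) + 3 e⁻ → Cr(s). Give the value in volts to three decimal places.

Adding the free-energy changes (−nFE°) of the two steps gives −n₃FE°₃ = −n₁FE°₁ − n₂FE°₂.
E°₃ = (1×-0.45 + 2×-0.89) / 3 = (-2.230) / 3 = -0.743 V.

-0.743 V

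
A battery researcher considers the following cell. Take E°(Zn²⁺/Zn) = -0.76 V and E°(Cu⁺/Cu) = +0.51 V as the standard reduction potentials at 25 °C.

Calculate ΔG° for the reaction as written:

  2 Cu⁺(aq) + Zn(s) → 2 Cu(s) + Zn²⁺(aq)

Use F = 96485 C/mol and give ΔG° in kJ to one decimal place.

-245.1 kJ

As written, Cu⁺/Cu is reduced (cathode) and Zn²⁺/Zn is oxidised (anode), so E°cell = (+0.51) − (-0.76) = +1.27 V.
Balancing electrons gives n = 2.
ΔG° = −nFE° = −(2)(96485)(+1.27) = -245,072 J = -245.1 kJ.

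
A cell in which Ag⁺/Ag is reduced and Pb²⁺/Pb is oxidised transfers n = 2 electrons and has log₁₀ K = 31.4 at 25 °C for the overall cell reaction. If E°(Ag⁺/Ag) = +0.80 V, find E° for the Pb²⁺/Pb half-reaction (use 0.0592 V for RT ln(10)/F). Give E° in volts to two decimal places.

-0.13 V

E°cell = (0.0592/n)·log K = (0.0592/2)(31.4) = +0.929 V.
Since Ag⁺/Ag is the cathode and Pb²⁺/Pb the anode, E°cell = E°(Ag⁺/Ag) − E°(Pb²⁺/Pb).
So E°(Pb²⁺/Pb) = E°(Ag⁺/Ag) − E°cell = (+0.80) − (+0.929) = -0.13 V.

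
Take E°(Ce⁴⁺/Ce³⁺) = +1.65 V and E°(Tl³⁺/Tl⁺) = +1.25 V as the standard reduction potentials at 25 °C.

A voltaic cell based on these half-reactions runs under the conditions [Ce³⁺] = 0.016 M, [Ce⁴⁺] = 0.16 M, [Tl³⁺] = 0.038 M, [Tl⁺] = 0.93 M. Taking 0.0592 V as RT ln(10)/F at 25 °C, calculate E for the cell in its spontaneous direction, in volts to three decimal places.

+0.500 V

Ce⁴⁺/Ce³⁺ is the cathode (higher E°), Tl³⁺/Tl⁺ the anode: E°cell = +1.65 − (+1.25) = +0.40 V, n = 2.
Overall: 2 Ce⁴⁺(aq) + Tl⁺(aq) → 2 Ce³⁺(aq) + Tl³⁺(aq)
Q = [Ce³⁺]^2·[Tl³⁺] / ([Ce⁴⁺]^2·[Tl⁺]); log Q = -3.389.
E = E° − (0.0592/n) log Q = +0.40 − (0.0592/2)(-3.389) = +0.500 V.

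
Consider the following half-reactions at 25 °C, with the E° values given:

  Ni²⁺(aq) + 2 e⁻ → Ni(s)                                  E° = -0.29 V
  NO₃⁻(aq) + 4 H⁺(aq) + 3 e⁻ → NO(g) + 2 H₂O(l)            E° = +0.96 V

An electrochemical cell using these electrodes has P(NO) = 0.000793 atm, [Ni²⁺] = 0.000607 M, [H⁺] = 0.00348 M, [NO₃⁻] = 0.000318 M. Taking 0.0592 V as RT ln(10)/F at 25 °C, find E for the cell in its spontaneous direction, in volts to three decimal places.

+1.143 V

NO₃⁻/NO is the cathode (higher E°), Ni²⁺/Ni the anode: E°cell = +0.96 − (-0.29) = +1.25 V, n = 6.
Overall: 2 NO₃⁻(aq) + 8 H⁺(aq) + 3 Ni(s) → 2 NO(g) + 4 H₂O(l) + 3 Ni²⁺(aq)
Q = P(NO)^2·[Ni²⁺]^3 / ([NO₃⁻]^2·[H⁺]^8); log Q = 10.811.
E = E° − (0.0592/n) log Q = +1.25 − (0.0592/6)(10.811) = +1.143 V.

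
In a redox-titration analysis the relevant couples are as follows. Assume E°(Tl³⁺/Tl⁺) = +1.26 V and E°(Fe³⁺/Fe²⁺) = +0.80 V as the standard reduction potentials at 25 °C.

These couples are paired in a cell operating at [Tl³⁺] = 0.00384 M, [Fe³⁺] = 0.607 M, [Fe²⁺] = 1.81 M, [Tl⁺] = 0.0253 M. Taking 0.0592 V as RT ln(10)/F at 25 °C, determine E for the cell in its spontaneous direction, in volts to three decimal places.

+0.464 V

Tl³⁺/Tl⁺ is the cathode (higher E°), Fe³⁺/Fe²⁺ the anode: E°cell = +1.26 − (+0.80) = +0.46 V, n = 2.
Overall: Tl³⁺(aq) + 2 Fe²⁺(aq) → Tl⁺(aq) + 2 Fe³⁺(aq)
Q = [Tl⁺]·[Fe³⁺]^2 / ([Tl³⁺]·[Fe²⁺]^2); log Q = -0.130.
E = E° − (0.0592/n) log Q = +0.46 − (0.0592/2)(-0.130) = +0.464 V.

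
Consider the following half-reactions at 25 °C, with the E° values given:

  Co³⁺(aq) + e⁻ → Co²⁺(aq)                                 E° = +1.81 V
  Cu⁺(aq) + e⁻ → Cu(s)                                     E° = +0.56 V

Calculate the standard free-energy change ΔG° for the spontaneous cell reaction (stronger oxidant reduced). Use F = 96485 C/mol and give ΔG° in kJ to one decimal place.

-120.6 kJ

Co³⁺/Co²⁺ (E° = +1.81 V) is the cathode; Cu⁺/Cu (E° = +0.56 V) is the anode, so E°cell = +1.25 V.
Balancing electrons gives n = 1 (lcm of 1 and 1).
ΔG° = −nFE° = −(1)(96485)(+1.25) = -120,606 J = -120.6 kJ.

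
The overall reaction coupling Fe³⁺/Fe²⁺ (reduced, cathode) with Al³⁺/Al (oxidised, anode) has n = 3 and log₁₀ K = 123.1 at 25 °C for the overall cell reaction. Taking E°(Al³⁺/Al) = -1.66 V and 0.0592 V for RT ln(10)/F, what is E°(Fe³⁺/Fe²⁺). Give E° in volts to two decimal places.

E°cell = (0.0592/n)·log K = (0.0592/3)(123.1) = +2.429 V.
Since Fe³⁺/Fe²⁺ is the cathode and Al³⁺/Al the anode, E°cell = E°(Fe³⁺/Fe²⁺) − E°(Al³⁺/Al).
So E°(Fe³⁺/Fe²⁺) = E°cell + E°(Al³⁺/Al) = +2.429 + (-1.66) = +0.77 V.

+0.77 V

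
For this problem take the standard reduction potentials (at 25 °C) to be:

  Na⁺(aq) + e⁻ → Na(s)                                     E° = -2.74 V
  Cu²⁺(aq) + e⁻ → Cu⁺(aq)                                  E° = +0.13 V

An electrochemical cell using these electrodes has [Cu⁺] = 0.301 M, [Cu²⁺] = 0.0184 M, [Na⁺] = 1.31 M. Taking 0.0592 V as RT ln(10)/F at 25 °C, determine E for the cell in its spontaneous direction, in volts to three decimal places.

+2.791 V

Cu²⁺/Cu⁺ is the cathode (higher E°), Na⁺/Na the anode: E°cell = +0.13 − (-2.74) = +2.87 V, n = 1.
Overall: Cu²⁺(aq) + Na(s) → Cu⁺(aq) + Na⁺(aq)
Q = [Cu⁺]·[Na⁺] / ([Cu²⁺]); log Q = 1.331.
E = E° − (0.0592/n) log Q = +2.87 − (0.0592/1)(1.331) = +2.791 V.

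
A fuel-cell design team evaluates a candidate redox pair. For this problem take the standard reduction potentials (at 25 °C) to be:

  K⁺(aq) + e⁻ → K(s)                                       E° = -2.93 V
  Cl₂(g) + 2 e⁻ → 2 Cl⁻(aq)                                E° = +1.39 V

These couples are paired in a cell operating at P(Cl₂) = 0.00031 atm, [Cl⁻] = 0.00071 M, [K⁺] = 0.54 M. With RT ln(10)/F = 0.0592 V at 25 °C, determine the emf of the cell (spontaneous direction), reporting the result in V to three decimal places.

+4.418 V

Cl₂/Cl⁻ is the cathode (higher E°), K⁺/K the anode: E°cell = +1.39 − (-2.93) = +4.32 V, n = 2.
Overall: Cl₂(g) + 2 K(s) → 2 Cl⁻(aq) + 2 K⁺(aq)
Q = [Cl⁻]^2·[K⁺]^2 / (P(Cl₂)); log Q = -3.324.
E = E° − (0.0592/n) log Q = +4.32 − (0.0592/2)(-3.324) = +4.418 V.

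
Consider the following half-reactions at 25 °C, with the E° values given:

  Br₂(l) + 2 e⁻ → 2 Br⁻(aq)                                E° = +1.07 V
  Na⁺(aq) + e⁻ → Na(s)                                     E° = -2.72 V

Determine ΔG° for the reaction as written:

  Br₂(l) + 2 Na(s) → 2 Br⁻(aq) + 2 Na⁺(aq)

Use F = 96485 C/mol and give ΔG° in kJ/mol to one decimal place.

-731.4 kJ/mol

As written, Br₂/Br⁻ is reduced (cathode) and Na⁺/Na is oxidised (anode), so E°cell = (+1.07) − (-2.72) = +3.79 V.
Balancing electrons gives n = 2.
ΔG° = −nFE° = −(2)(96485)(+3.79) = -731,356 J = -731.4 kJ/mol.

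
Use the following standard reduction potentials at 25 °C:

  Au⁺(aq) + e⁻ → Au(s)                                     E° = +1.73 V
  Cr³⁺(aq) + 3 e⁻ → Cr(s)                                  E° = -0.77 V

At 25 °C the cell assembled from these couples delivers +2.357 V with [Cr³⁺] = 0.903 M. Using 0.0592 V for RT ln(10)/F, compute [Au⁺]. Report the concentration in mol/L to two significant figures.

0.0037 M

Au⁺/Au is the cathode, Cr³⁺/Cr the anode: E°cell = +2.50 V, n = 3.
Overall reaction: 3 Au⁺(aq) + Cr(s) → 3 Au(s) + Cr³⁺(aq); Q = [Cr³⁺]^1/[Au⁺]^3.
From E = E° − (0.0592/n) log Q: log Q = (E° − E)·n/0.0592 = (+2.50 − (+2.357))·3/0.0592 = 7.2466.
So 3·log[Au⁺] = 1·log(0.903) − log Q = -0.0443 − (7.2466) = -7.2909; log[Au⁺] = -7.2909 / 3 = -2.4303; [Au⁺] = 10^(-2.4303) ≈ 0.0037 M.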